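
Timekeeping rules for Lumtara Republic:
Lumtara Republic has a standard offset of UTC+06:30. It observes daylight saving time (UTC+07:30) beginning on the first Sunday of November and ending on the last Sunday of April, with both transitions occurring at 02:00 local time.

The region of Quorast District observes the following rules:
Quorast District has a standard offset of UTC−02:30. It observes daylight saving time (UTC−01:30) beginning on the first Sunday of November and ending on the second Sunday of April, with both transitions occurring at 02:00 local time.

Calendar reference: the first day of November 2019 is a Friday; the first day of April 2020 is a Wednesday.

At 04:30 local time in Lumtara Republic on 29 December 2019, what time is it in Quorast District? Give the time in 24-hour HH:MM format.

1 November 2019 is a Friday, so the first Sunday is November 3.
1 April 2020 is a Wednesday, so Sundays fall on 5, 12, 19, 26; the last is April 26.
Daylight saving runs 3 November 2019 – 26 April 2020; 29 December 2019 is inside that window, so Lumtara Republic is at UTC+07:30.
04:30 Lumtara Republic − 7h30m = 21:00 UTC (rolling into the previous day, 28 December 2019).
1 November 2019 is a Friday, so the first Sunday is November 3.
1 April 2020 is a Wednesday, so the first Sunday is April 5 and the second is April 12.
At the standard offset (UTC−02:30), 21:00 UTC − 2h30m = 18:30 Quorast District standard time.
The standard-time date in Quorast District, 28 December 2019, lies within the daylight-saving period (3 November 2019 – 12 April 2020), so Quorast District is on daylight time, UTC−01:30.
21:00 UTC − 1h30m = 19:30 Quorast District.

19:30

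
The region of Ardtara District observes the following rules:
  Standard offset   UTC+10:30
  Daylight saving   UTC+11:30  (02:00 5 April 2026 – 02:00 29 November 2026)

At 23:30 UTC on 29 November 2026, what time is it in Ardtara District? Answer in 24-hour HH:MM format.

10:00

At the standard offset (UTC+10:30), 23:30 UTC + 10h30m = 10:00 Ardtara District standard time (rolling into the next day, 30 November 2026).
The standard-time date in Ardtara District, 30 November 2026, does not fall between 5 April and 29 November, so daylight saving is not in effect and Ardtara District is at UTC+10:30.
23:30 UTC + 10h30m = 10:00 local (rolling into the next day, 30 November 2026).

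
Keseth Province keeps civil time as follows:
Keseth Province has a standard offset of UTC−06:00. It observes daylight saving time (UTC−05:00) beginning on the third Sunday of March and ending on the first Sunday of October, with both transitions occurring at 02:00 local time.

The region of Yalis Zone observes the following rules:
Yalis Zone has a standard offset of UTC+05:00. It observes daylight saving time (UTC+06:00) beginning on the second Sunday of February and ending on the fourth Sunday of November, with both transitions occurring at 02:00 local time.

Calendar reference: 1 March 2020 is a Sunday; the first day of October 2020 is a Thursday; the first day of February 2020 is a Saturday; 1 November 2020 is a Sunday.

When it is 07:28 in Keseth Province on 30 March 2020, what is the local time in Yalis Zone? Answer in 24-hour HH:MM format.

1 March 2020 is a Sunday, so the first Sunday is March 1 and the third is March 15.
1 October 2020 is a Thursday, so the first Sunday is October 4.
Daylight saving runs 15 March – 4 October; 30 March 2020 is inside that window, so Keseth Province is at UTC−05:00.
07:28 Keseth Province + 5h = 12:28 UTC.
1 February 2020 is a Saturday, so the first Sunday is February 2 and the second is February 9.
1 November 2020 is a Sunday, so the first Sunday is November 1 and the fourth is November 22.
At the standard offset (UTC+05:00), 12:28 UTC + 5h = 17:28 Yalis Zone standard time.
The standard-time date in Yalis Zone, 30 March 2020, falls between 9 February and 22 November, so daylight saving is in effect and Yalis Zone is at UTC+06:00.
12:28 UTC + 6h = 18:28 Yalis Zone.

18:28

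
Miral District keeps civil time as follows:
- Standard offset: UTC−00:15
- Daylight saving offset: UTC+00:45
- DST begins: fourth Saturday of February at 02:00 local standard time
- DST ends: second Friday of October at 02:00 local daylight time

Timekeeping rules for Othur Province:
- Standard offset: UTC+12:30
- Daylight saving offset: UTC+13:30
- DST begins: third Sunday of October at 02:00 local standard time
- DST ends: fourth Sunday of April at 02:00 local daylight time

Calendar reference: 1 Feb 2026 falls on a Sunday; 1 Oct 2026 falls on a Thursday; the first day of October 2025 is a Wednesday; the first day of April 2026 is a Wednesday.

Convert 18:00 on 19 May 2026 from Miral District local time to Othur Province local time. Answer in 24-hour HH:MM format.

05:45

1 February 2026 is a Sunday, so the first Saturday is February 7 and the fourth is February 28.
1 October 2026 is a Thursday, so the first Friday is October 2 and the second is October 9.
Daylight saving runs 28 February – 9 October; 19 May 2026 is inside that window, so Miral District is at UTC+00:45.
18:00 Miral District − 0h45m = 17:15 UTC.
1 October 2025 is a Wednesday, so the first Sunday is October 5 and the third is October 19.
1 April 2026 is a Wednesday, so the first Sunday is April 5 and the fourth is April 26.
At the standard offset (UTC+12:30), 17:15 UTC + 12h30m = 05:45 Othur Province standard time (rolling into the next day, 20 May 2026).
The standard-time date in Othur Province, 20 May 2026, does not fall between 19 October 2025 and 26 April 2026, so daylight saving is not in effect and Othur Province is at UTC+12:30.
17:15 UTC + 12h30m = 05:45 Othur Province (rolling into the next day, 20 May 2026).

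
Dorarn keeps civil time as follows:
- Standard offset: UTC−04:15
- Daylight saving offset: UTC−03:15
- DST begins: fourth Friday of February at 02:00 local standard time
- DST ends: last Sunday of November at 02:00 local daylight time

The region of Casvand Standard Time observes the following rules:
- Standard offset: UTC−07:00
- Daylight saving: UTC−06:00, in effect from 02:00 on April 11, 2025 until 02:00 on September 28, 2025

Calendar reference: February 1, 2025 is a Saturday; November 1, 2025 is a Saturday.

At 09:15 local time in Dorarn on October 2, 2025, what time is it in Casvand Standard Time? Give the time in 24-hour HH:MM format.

05:30

1 February 2025 is a Saturday, so the first Friday is February 7 and the fourth is February 28.
1 November 2025 is a Saturday, so Sundays fall on 2, 9, 16, 23, 30; the last is November 30.
Daylight saving runs 28 February – 30 November; October 2, 2025 is inside that window, so Dorarn is at UTC−03:15.
09:15 Dorarn + 3h15m = 12:30 UTC.
At the standard offset (UTC−07:00), 12:30 UTC − 7h = 05:30 Casvand Standard Time standard time.
The standard-time date in Casvand Standard Time, October 2, 2025, does not fall between 11 April and 28 September, so daylight saving is not in effect and Casvand Standard Time is at UTC−07:00.
12:30 UTC − 7h = 05:30 Casvand Standard Time.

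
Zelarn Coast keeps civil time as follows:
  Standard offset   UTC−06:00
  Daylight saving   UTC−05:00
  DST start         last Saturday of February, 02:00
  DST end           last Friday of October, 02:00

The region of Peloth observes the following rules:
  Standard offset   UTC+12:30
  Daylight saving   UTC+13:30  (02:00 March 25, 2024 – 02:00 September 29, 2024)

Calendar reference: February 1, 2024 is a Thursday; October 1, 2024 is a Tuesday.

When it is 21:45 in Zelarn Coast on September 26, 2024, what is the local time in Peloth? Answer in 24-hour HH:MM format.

16:15

1 February 2024 is a Thursday, so Saturdays fall on 3, 10, 17, 24; the last is February 24.
1 October 2024 is a Tuesday, so Fridays fall on 4, 11, 18, 25; the last is October 25.
September 26, 2024 falls between 24 February and 25 October, so daylight saving is in effect and Zelarn Coast is at UTC−05:00.
21:45 Zelarn Coast + 5h = 02:45 UTC (rolling into the next day, 27 September 2024).
At the standard offset (UTC+12:30), 02:45 UTC + 12h30m = 15:15 Peloth standard time.
The standard-time date in Peloth, September 27, 2024, lies within the daylight-saving period (25 March – 29 September), so Peloth is on daylight time, UTC+13:30.
02:45 UTC + 13h30m = 16:15 Peloth.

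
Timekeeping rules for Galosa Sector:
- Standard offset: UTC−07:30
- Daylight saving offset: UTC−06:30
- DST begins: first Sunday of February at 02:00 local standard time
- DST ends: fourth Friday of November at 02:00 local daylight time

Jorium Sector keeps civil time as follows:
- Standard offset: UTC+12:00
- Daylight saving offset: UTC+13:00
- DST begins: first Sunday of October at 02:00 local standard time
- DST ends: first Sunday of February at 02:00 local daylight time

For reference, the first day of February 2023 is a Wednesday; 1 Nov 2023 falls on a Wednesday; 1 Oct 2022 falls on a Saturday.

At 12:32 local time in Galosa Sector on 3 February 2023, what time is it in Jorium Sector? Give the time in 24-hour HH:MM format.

1 February 2023 is a Wednesday, so the first Sunday is February 5.
1 November 2023 is a Wednesday, so the first Friday is November 3 and the fourth is November 24.
3 February 2023 is outside the daylight-saving period (5 February – 24 November), so Galosa Sector is on standard time, UTC−07:30.
12:32 Galosa Sector + 7h30m = 20:02 UTC.
1 October 2022 is a Saturday, so the first Sunday is October 2.
1 February 2023 is a Wednesday, so the first Sunday is February 5.
At the standard offset (UTC+12:00), 20:02 UTC + 12h = 08:02 Jorium Sector standard time (rolling into the next day, 4 February 2023).
The standard-time date in Jorium Sector, 4 February 2023, lies within the daylight-saving period (2 October 2022 – 5 February 2023), so Jorium Sector is on daylight time, UTC+13:00.
20:02 UTC + 13h = 09:02 Jorium Sector (rolling into the next day, 4 February 2023).

09:02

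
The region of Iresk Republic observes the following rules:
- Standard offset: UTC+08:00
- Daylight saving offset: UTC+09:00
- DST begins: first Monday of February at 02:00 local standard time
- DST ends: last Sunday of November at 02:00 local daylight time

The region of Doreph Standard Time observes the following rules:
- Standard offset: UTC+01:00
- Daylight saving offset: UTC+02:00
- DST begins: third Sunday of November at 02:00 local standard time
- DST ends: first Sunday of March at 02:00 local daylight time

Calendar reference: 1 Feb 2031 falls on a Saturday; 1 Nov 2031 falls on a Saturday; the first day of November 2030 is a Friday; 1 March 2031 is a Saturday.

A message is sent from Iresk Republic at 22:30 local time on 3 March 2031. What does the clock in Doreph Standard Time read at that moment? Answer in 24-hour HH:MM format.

14:30

1 February 2031 is a Saturday, so the first Monday is February 3.
1 November 2031 is a Saturday, so Sundays fall on 2, 9, 16, 23, 30; the last is November 30.
3 March 2031 lies within the daylight-saving period (3 February – 30 November), so Iresk Republic is on daylight time, UTC+09:00.
22:30 Iresk Republic − 9h = 13:30 UTC.
1 November 2030 is a Friday, so the first Sunday is November 3 and the third is November 17.
1 March 2031 is a Saturday, so the first Sunday is March 2.
At the standard offset (UTC+01:00), 13:30 UTC + 1h = 14:30 Doreph Standard Time standard time.
The standard-time date in Doreph Standard Time, 3 March 2031, is outside the daylight-saving period (17 November 2030 – 2 March 2031), so Doreph Standard Time is on standard time, UTC+01:00.
13:30 UTC + 1h = 14:30 Doreph Standard Time.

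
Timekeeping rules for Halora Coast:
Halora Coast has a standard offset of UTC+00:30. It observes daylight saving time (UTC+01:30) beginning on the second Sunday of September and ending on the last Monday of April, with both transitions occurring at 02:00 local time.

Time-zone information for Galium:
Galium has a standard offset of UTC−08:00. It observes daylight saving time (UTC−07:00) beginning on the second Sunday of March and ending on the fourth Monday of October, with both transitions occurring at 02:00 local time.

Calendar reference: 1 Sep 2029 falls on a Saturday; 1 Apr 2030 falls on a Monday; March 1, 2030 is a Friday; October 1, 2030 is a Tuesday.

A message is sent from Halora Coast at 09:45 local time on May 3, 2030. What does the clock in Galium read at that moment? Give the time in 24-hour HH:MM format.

02:15

1 September 2029 is a Saturday, so the first Sunday is September 2 and the second is September 9.
1 April 2030 is a Monday, so Mondays fall on 1, 8, 15, 22, 29; the last is April 29.
May 3, 2030 does not fall between 9 September 2029 and 29 April 2030, so daylight saving is not in effect and Halora Coast is at UTC+00:30.
09:45 Halora Coast − 0h30m = 09:15 UTC.
1 March 2030 is a Friday, so the first Sunday is March 3 and the second is March 10.
1 October 2030 is a Tuesday, so the first Monday is October 7 and the fourth is October 28.
At the standard offset (UTC−08:00), 09:15 UTC − 8h = 01:15 Galium standard time.
Daylight saving runs 10 March – 28 October; the standard-time date in Galium, May 3, 2030, is inside that window, so Galium is at UTC−07:00.
09:15 UTC − 7h = 02:15 Galium.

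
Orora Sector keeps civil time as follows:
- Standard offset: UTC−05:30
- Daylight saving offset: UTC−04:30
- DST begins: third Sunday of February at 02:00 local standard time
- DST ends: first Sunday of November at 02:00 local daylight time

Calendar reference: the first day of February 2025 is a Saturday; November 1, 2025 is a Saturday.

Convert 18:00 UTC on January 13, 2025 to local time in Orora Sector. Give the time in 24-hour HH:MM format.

1 February 2025 is a Saturday, so the first Sunday is February 2 and the third is February 16.
1 November 2025 is a Saturday, so the first Sunday is November 2.
At the standard offset (UTC−05:30), 18:00 UTC − 5h30m = 12:30 Orora Sector standard time.
Daylight saving runs 16 February – 2 November; the standard-time date in Orora Sector, January 13, 2025, is outside that window, so Orora Sector is on standard time at UTC−05:30.
18:00 UTC − 5h30m = 12:30 local.

12:30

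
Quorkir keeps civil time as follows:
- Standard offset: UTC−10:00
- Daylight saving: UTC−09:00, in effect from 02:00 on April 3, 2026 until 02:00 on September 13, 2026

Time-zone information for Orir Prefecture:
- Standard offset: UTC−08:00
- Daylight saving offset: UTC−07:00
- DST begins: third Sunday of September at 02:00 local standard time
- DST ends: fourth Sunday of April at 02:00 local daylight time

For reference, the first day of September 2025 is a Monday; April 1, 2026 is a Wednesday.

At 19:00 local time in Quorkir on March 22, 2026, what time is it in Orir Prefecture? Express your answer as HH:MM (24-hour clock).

22:00

March 22, 2026 is outside the daylight-saving period (3 April – 13 September), so Quorkir is on standard time, UTC−10:00.
19:00 Quorkir + 10h = 05:00 UTC (rolling into the next day, 23 March 2026).
1 September 2025 is a Monday, so the first Sunday is September 7 and the third is September 21.
1 April 2026 is a Wednesday, so the first Sunday is April 5 and the fourth is April 26.
At the standard offset (UTC−08:00), 05:00 UTC − 8h = 21:00 Orir Prefecture standard time (rolling into the previous day, 22 March 2026).
The standard-time date in Orir Prefecture, March 22, 2026, falls between 21 September 2025 and 26 April 2026, so daylight saving is in effect and Orir Prefecture is at UTC−07:00.
05:00 UTC − 7h = 22:00 Orir Prefecture (rolling into the previous day, 22 March 2026).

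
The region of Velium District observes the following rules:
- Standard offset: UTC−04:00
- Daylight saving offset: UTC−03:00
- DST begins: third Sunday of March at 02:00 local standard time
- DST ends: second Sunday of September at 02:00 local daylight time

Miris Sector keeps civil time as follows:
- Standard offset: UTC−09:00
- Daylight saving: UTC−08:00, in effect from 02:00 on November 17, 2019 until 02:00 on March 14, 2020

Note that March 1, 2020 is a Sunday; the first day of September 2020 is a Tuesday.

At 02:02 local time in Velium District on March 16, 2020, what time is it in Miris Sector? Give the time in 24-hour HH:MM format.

20:02

1 March 2020 is a Sunday, so the first Sunday is March 1 and the third is March 15.
1 September 2020 is a Tuesday, so the first Sunday is September 6 and the second is September 13.
March 16, 2020 lies within the daylight-saving period (15 March – 13 September), so Velium District is on daylight time, UTC−03:00.
02:02 Velium District + 3h = 05:02 UTC.
At the standard offset (UTC−09:00), 05:02 UTC − 9h = 20:02 Miris Sector standard time (rolling into the previous day, 15 March 2020).
The standard-time date in Miris Sector, March 15, 2020, is outside the daylight-saving period (17 November 2019 – 14 March 2020), so Miris Sector is on standard time, UTC−09:00.
05:02 UTC − 9h = 20:02 Miris Sector (rolling into the previous day, 15 March 2020).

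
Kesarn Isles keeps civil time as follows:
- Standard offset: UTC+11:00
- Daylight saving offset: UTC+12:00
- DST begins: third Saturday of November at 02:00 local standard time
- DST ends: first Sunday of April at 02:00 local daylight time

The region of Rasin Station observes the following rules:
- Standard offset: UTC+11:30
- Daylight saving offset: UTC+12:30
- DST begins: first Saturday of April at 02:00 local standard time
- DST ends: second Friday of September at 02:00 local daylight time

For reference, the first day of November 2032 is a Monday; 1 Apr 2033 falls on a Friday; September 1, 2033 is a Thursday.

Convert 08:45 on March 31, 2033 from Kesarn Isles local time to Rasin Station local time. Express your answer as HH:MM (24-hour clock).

08:15

1 November 2032 is a Monday, so the first Saturday is November 6 and the third is November 20.
1 April 2033 is a Friday, so the first Sunday is April 3.
Daylight saving runs 20 November 2032 – 3 April 2033; March 31, 2033 is inside that window, so Kesarn Isles is at UTC+12:00.
08:45 Kesarn Isles − 12h = 20:45 UTC (rolling into the previous day, 30 March 2033).
1 April 2033 is a Friday, so the first Saturday is April 2.
1 September 2033 is a Thursday, so the first Friday is September 2 and the second is September 9.
At the standard offset (UTC+11:30), 20:45 UTC + 11h30m = 08:15 Rasin Station standard time (rolling into the next day, 31 March 2033).
The standard-time date in Rasin Station, March 31, 2033, is outside the daylight-saving period (2 April – 9 September), so Rasin Station is on standard time, UTC+11:30.
20:45 UTC + 11h30m = 08:15 Rasin Station (rolling into the next day, 31 March 2033).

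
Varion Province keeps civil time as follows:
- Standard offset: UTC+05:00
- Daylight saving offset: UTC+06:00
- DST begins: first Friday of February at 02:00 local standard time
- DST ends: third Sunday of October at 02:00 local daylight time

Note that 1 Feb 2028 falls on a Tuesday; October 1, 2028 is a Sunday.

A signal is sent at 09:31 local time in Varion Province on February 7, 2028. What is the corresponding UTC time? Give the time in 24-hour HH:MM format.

03:31

1 February 2028 is a Tuesday, so the first Friday is February 4.
1 October 2028 is a Sunday, so the first Sunday is October 1 and the third is October 15.
Daylight saving runs 4 February – 15 October; February 7, 2028 is inside that window, so Varion Province is at UTC+06:00.
09:31 local − 6h = 03:31 UTC.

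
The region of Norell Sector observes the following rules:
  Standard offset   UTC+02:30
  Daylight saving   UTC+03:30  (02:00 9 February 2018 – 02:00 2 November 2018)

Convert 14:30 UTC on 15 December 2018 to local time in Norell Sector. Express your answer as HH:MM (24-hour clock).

17:00

At the standard offset (UTC+02:30), 14:30 UTC + 2h30m = 17:00 Norell Sector standard time.
Daylight saving runs 9 February – 2 November; the standard-time date in Norell Sector, 15 December 2018, is outside that window, so Norell Sector is on standard time at UTC+02:30.
14:30 UTC + 2h30m = 17:00 local.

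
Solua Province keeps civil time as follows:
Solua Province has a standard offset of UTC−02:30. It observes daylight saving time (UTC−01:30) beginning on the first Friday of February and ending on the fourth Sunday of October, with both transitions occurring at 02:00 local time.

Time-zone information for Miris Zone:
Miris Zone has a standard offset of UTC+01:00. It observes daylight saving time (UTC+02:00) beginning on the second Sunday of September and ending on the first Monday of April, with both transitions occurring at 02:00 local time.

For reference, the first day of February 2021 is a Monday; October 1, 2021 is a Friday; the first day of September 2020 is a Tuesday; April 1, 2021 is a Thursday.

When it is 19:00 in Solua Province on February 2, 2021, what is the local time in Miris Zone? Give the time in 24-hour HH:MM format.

1 February 2021 is a Monday, so the first Friday is February 5.
1 October 2021 is a Friday, so the first Sunday is October 3 and the fourth is October 24.
February 2, 2021 is outside the daylight-saving period (5 February – 24 October), so Solua Province is on standard time, UTC−02:30.
19:00 Solua Province + 2h30m = 21:30 UTC.
1 September 2020 is a Tuesday, so the first Sunday is September 6 and the second is September 13.
1 April 2021 is a Thursday, so the first Monday is April 5.
At the standard offset (UTC+01:00), 21:30 UTC + 1h = 22:30 Miris Zone standard time.
The standard-time date in Miris Zone, February 2, 2021, lies within the daylight-saving period (13 September 2020 – 5 April 2021), so Miris Zone is on daylight time, UTC+02:00.
21:30 UTC + 2h = 23:30 Miris Zone.

23:30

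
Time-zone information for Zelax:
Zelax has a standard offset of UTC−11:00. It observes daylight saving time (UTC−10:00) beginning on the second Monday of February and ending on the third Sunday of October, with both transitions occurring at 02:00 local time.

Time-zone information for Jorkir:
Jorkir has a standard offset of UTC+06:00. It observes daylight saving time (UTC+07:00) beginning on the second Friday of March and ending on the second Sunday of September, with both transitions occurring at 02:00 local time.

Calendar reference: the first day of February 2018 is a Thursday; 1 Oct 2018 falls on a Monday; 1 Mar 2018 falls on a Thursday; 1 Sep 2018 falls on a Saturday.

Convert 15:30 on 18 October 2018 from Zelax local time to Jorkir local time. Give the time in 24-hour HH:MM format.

07:30

1 February 2018 is a Thursday, so the first Monday is February 5 and the second is February 12.
1 October 2018 is a Monday, so the first Sunday is October 7 and the third is October 21.
18 October 2018 lies within the daylight-saving period (12 February – 21 October), so Zelax is on daylight time, UTC−10:00.
15:30 Zelax + 10h = 01:30 UTC (rolling into the next day, 19 October 2018).
1 March 2018 is a Thursday, so the first Friday is March 2 and the second is March 9.
1 September 2018 is a Saturday, so the first Sunday is September 2 and the second is September 9.
At the standard offset (UTC+06:00), 01:30 UTC + 6h = 07:30 Jorkir standard time.
Daylight saving runs 9 March – 9 September; the standard-time date in Jorkir, 19 October 2018, is outside that window, so Jorkir is on standard time at UTC+06:00.
01:30 UTC + 6h = 07:30 Jorkir.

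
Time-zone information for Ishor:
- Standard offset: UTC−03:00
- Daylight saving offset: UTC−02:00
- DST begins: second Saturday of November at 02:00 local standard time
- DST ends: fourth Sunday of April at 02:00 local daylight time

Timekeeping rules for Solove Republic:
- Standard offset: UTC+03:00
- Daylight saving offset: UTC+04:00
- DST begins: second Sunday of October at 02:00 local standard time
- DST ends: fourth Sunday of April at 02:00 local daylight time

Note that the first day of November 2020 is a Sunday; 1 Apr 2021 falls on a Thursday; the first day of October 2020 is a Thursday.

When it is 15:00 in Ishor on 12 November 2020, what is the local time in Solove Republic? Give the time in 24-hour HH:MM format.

22:00

1 November 2020 is a Sunday, so the first Saturday is November 7 and the second is November 14.
1 April 2021 is a Thursday, so the first Sunday is April 4 and the fourth is April 25.
Daylight saving runs 14 November 2020 – 25 April 2021; 12 November 2020 is outside that window, so Ishor is on standard time at UTC−03:00.
15:00 Ishor + 3h = 18:00 UTC.
1 October 2020 is a Thursday, so the first Sunday is October 4 and the second is October 11.
1 April 2021 is a Thursday, so the first Sunday is April 4 and the fourth is April 25.
At the standard offset (UTC+03:00), 18:00 UTC + 3h = 21:00 Solove Republic standard time.
Daylight saving runs 11 October 2020 – 25 April 2021; the standard-time date in Solove Republic, 12 November 2020, is inside that window, so Solove Republic is at UTC+04:00.
18:00 UTC + 4h = 22:00 Solove Republic.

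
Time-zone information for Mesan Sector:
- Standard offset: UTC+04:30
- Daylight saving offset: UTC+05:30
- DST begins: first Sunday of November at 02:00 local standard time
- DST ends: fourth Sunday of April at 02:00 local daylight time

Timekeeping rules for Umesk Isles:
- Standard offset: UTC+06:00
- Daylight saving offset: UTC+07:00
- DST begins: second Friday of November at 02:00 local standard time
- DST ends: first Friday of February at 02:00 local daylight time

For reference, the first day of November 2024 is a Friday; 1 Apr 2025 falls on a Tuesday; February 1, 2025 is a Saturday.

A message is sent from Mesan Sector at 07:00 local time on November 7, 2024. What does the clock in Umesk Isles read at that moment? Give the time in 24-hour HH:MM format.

1 November 2024 is a Friday, so the first Sunday is November 3.
1 April 2025 is a Tuesday, so the first Sunday is April 6 and the fourth is April 27.
November 7, 2024 falls between 3 November 2024 and 27 April 2025, so daylight saving is in effect and Mesan Sector is at UTC+05:30.
07:00 Mesan Sector − 5h30m = 01:30 UTC.
1 November 2024 is a Friday, so the first Friday is November 1 and the second is November 8.
1 February 2025 is a Saturday, so the first Friday is February 7.
At the standard offset (UTC+06:00), 01:30 UTC + 6h = 07:30 Umesk Isles standard time.
Daylight saving runs 8 November 2024 – 7 February 2025; the standard-time date in Umesk Isles, November 7, 2024, is outside that window, so Umesk Isles is on standard time at UTC+06:00.
01:30 UTC + 6h = 07:30 Umesk Isles.

07:30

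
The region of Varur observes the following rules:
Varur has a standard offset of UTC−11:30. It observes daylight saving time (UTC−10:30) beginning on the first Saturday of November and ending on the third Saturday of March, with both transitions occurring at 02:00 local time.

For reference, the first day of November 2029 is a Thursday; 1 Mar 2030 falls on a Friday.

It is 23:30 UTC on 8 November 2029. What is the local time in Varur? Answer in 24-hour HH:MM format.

1 November 2029 is a Thursday, so the first Saturday is November 3.
1 March 2030 is a Friday, so the first Saturday is March 2 and the third is March 16.
At the standard offset (UTC−11:30), 23:30 UTC − 11h30m = 12:00 Varur standard time.
The standard-time date in Varur, 8 November 2029, lies within the daylight-saving period (3 November 2029 – 16 March 2030), so Varur is on daylight time, UTC−10:30.
23:30 UTC − 10h30m = 13:00 local.

13:00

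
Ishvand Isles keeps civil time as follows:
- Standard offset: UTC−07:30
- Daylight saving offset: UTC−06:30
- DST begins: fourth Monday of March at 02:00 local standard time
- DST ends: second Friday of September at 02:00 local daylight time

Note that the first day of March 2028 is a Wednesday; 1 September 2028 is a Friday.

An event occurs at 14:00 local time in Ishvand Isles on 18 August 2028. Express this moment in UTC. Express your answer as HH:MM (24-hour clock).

20:30

1 March 2028 is a Wednesday, so the first Monday is March 6 and the fourth is March 27.
1 September 2028 is a Friday, so the first Friday is September 1 and the second is September 8.
18 August 2028 lies within the daylight-saving period (27 March – 8 September), so Ishvand Isles is on daylight time, UTC−06:30.
14:00 local + 6h30m = 20:30 UTC.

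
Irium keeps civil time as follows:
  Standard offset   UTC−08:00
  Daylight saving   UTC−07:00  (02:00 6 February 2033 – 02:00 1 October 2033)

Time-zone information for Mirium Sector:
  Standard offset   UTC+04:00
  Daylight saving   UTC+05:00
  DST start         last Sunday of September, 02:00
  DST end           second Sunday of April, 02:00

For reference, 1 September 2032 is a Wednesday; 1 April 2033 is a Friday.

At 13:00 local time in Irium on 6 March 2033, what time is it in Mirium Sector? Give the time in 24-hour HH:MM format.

01:00

Daylight saving runs 6 February – 1 October; 6 March 2033 is inside that window, so Irium is at UTC−07:00.
13:00 Irium + 7h = 20:00 UTC.
1 September 2032 is a Wednesday, so Sundays fall on 5, 12, 19, 26; the last is September 26.
1 April 2033 is a Friday, so the first Sunday is April 3 and the second is April 10.
At the standard offset (UTC+04:00), 20:00 UTC + 4h = 00:00 Mirium Sector standard time (rolling into the next day, 7 March 2033).
The standard-time date in Mirium Sector, 7 March 2033, lies within the daylight-saving period (26 September 2032 – 10 April 2033), so Mirium Sector is on daylight time, UTC+05:00.
20:00 UTC + 5h = 01:00 Mirium Sector (rolling into the next day, 7 March 2033).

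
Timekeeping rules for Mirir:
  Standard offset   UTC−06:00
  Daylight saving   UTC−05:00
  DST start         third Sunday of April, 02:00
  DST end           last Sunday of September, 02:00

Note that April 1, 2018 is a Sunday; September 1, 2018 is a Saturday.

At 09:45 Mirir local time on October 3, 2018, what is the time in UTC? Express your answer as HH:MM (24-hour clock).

15:45

1 April 2018 is a Sunday, so the first Sunday is April 1 and the third is April 15.
1 September 2018 is a Saturday, so Sundays fall on 2, 9, 16, 23, 30; the last is September 30.
October 3, 2018 does not fall between 15 April and 30 September, so daylight saving is not in effect and Mirir is at UTC−06:00.
09:45 local + 6h = 15:45 UTC.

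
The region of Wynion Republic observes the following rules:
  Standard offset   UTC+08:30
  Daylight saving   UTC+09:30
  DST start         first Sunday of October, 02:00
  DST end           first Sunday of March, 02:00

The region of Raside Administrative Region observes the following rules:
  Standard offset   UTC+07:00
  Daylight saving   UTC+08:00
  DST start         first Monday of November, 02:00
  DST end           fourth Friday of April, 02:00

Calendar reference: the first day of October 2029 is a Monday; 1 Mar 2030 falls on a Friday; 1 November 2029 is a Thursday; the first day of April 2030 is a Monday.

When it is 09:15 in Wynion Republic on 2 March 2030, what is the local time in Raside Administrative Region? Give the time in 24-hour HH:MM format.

1 October 2029 is a Monday, so the first Sunday is October 7.
1 March 2030 is a Friday, so the first Sunday is March 3.
2 March 2030 lies within the daylight-saving period (7 October 2029 – 3 March 2030), so Wynion Republic is on daylight time, UTC+09:30.
09:15 Wynion Republic − 9h30m = 23:45 UTC (rolling into the previous day, 1 March 2030).
1 November 2029 is a Thursday, so the first Monday is November 5.
1 April 2030 is a Monday, so the first Friday is April 5 and the fourth is April 26.
At the standard offset (UTC+07:00), 23:45 UTC + 7h = 06:45 Raside Administrative Region standard time (rolling into the next day, 2 March 2030).
The standard-time date in Raside Administrative Region, 2 March 2030, falls between 5 November 2029 and 26 April 2030, so daylight saving is in effect and Raside Administrative Region is at UTC+08:00.
23:45 UTC + 8h = 07:45 Raside Administrative Region (rolling into the next day, 2 March 2030).

07:45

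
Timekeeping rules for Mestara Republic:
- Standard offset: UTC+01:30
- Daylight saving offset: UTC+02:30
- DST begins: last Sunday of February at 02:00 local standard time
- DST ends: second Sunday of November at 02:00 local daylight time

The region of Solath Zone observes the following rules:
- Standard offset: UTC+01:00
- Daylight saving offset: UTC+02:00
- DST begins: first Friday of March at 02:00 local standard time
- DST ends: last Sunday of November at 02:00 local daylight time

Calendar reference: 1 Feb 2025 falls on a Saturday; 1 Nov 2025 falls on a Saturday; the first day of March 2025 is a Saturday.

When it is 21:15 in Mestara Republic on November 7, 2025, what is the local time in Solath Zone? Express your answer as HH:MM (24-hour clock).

20:45

1 February 2025 is a Saturday, so Sundays fall on 2, 9, 16, 23; the last is February 23.
1 November 2025 is a Saturday, so the first Sunday is November 2 and the second is November 9.
Daylight saving runs 23 February – 9 November; November 7, 2025 is inside that window, so Mestara Republic is at UTC+02:30.
21:15 Mestara Republic − 2h30m = 18:45 UTC.
1 March 2025 is a Saturday, so the first Friday is March 7.
1 November 2025 is a Saturday, so Sundays fall on 2, 9, 16, 23, 30; the last is November 30.
At the standard offset (UTC+01:00), 18:45 UTC + 1h = 19:45 Solath Zone standard time.
The standard-time date in Solath Zone, November 7, 2025, falls between 7 March and 30 November, so daylight saving is in effect and Solath Zone is at UTC+02:00.
18:45 UTC + 2h = 20:45 Solath Zone.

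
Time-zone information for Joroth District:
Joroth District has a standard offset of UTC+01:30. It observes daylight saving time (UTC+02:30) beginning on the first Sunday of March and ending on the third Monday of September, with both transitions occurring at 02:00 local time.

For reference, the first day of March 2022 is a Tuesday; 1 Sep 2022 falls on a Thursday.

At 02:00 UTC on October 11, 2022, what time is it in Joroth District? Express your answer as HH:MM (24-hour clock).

03:30

1 March 2022 is a Tuesday, so the first Sunday is March 6.
1 September 2022 is a Thursday, so the first Monday is September 5 and the third is September 19.
At the standard offset (UTC+01:30), 02:00 UTC + 1h30m = 03:30 Joroth District standard time.
The standard-time date in Joroth District, October 11, 2022, is outside the daylight-saving period (6 March – 19 September), so Joroth District is on standard time, UTC+01:30.
02:00 UTC + 1h30m = 03:30 local.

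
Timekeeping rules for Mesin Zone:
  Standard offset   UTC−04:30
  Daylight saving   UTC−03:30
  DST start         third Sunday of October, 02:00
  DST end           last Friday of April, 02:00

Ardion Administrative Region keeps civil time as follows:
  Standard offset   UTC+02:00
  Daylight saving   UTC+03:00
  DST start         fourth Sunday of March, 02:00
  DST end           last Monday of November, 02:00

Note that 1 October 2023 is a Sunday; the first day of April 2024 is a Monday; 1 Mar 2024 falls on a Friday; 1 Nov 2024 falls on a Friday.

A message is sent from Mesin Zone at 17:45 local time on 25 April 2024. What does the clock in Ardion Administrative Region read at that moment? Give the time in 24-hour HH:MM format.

1 October 2023 is a Sunday, so the first Sunday is October 1 and the third is October 15.
1 April 2024 is a Monday, so Fridays fall on 5, 12, 19, 26; the last is April 26.
25 April 2024 lies within the daylight-saving period (15 October 2023 – 26 April 2024), so Mesin Zone is on daylight time, UTC−03:30.
17:45 Mesin Zone + 3h30m = 21:15 UTC.
1 March 2024 is a Friday, so the first Sunday is March 3 and the fourth is March 24.
1 November 2024 is a Friday, so Mondays fall on 4, 11, 18, 25; the last is November 25.
At the standard offset (UTC+02:00), 21:15 UTC + 2h = 23:15 Ardion Administrative Region standard time.
The standard-time date in Ardion Administrative Region, 25 April 2024, falls between 24 March and 25 November, so daylight saving is in effect and Ardion Administrative Region is at UTC+03:00.
21:15 UTC + 3h = 00:15 Ardion Administrative Region (rolling into the next day, 26 April 2024).

00:15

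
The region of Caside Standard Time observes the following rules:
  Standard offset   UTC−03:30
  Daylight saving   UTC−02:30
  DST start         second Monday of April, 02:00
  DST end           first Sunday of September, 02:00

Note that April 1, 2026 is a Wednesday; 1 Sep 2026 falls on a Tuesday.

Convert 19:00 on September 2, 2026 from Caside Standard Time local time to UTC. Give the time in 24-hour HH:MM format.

21:30

1 April 2026 is a Wednesday, so the first Monday is April 6 and the second is April 13.
1 September 2026 is a Tuesday, so the first Sunday is September 6.
September 2, 2026 falls between 13 April and 6 September, so daylight saving is in effect and Caside Standard Time is at UTC−02:30.
19:00 local + 2h30m = 21:30 UTC.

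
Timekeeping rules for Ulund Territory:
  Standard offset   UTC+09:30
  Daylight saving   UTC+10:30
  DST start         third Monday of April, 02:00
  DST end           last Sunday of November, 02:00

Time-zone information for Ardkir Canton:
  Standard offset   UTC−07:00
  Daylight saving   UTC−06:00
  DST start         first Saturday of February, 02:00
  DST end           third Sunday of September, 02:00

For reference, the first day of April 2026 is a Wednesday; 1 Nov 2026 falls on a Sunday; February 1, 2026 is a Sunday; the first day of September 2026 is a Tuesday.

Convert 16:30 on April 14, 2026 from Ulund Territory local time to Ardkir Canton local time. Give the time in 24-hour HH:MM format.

1 April 2026 is a Wednesday, so the first Monday is April 6 and the third is April 20.
1 November 2026 is a Sunday, so Sundays fall on 1, 8, 15, 22, 29; the last is November 29.
April 14, 2026 does not fall between 20 April and 29 November, so daylight saving is not in effect and Ulund Territory is at UTC+09:30.
16:30 Ulund Territory − 9h30m = 07:00 UTC.
1 February 2026 is a Sunday, so the first Saturday is February 7.
1 September 2026 is a Tuesday, so the first Sunday is September 6 and the third is September 20.
At the standard offset (UTC−07:00), 07:00 UTC − 7h = 00:00 Ardkir Canton standard time.
The standard-time date in Ardkir Canton, April 14, 2026, falls between 7 February and 20 September, so daylight saving is in effect and Ardkir Canton is at UTC−06:00.
07:00 UTC − 6h = 01:00 Ardkir Canton.

01:00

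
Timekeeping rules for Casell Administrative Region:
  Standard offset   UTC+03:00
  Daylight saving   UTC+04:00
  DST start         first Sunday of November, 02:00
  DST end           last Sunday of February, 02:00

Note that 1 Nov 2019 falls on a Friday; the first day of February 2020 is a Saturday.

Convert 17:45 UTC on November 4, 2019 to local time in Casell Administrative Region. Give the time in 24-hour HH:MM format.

1 November 2019 is a Friday, so the first Sunday is November 3.
1 February 2020 is a Saturday, so Sundays fall on 2, 9, 16, 23; the last is February 23.
At the standard offset (UTC+03:00), 17:45 UTC + 3h = 20:45 Casell Administrative Region standard time.
The standard-time date in Casell Administrative Region, November 4, 2019, lies within the daylight-saving period (3 November 2019 – 23 February 2020), so Casell Administrative Region is on daylight time, UTC+04:00.
17:45 UTC + 4h = 21:45 local.

21:45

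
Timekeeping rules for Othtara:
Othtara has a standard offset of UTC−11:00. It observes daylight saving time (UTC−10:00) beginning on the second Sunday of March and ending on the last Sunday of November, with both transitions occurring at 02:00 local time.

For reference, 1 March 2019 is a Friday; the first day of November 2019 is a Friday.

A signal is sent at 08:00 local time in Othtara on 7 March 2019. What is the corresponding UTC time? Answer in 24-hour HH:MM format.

1 March 2019 is a Friday, so the first Sunday is March 3 and the second is March 10.
1 November 2019 is a Friday, so Sundays fall on 3, 10, 17, 24; the last is November 24.
7 March 2019 is outside the daylight-saving period (10 March – 24 November), so Othtara is on standard time, UTC−11:00.
08:00 local + 11h = 19:00 UTC.

19:00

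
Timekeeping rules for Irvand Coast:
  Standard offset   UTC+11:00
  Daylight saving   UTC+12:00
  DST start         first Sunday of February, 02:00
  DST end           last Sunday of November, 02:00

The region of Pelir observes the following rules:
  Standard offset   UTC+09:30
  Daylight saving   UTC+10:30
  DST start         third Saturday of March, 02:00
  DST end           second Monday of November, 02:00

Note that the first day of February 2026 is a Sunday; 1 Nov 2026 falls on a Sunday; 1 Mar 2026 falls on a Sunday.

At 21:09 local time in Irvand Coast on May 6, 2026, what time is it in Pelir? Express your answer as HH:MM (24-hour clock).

1 February 2026 is a Sunday, so the first Sunday is February 1.
1 November 2026 is a Sunday, so Sundays fall on 1, 8, 15, 22, 29; the last is November 29.
May 6, 2026 falls between 1 February and 29 November, so daylight saving is in effect and Irvand Coast is at UTC+12:00.
21:09 Irvand Coast − 12h = 09:09 UTC.
1 March 2026 is a Sunday, so the first Saturday is March 7 and the third is March 21.
1 November 2026 is a Sunday, so the first Monday is November 2 and the second is November 9.
At the standard offset (UTC+09:30), 09:09 UTC + 9h30m = 18:39 Pelir standard time.
The standard-time date in Pelir, May 6, 2026, falls between 21 March and 9 November, so daylight saving is in effect and Pelir is at UTC+10:30.
09:09 UTC + 10h30m = 19:39 Pelir.

19:39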